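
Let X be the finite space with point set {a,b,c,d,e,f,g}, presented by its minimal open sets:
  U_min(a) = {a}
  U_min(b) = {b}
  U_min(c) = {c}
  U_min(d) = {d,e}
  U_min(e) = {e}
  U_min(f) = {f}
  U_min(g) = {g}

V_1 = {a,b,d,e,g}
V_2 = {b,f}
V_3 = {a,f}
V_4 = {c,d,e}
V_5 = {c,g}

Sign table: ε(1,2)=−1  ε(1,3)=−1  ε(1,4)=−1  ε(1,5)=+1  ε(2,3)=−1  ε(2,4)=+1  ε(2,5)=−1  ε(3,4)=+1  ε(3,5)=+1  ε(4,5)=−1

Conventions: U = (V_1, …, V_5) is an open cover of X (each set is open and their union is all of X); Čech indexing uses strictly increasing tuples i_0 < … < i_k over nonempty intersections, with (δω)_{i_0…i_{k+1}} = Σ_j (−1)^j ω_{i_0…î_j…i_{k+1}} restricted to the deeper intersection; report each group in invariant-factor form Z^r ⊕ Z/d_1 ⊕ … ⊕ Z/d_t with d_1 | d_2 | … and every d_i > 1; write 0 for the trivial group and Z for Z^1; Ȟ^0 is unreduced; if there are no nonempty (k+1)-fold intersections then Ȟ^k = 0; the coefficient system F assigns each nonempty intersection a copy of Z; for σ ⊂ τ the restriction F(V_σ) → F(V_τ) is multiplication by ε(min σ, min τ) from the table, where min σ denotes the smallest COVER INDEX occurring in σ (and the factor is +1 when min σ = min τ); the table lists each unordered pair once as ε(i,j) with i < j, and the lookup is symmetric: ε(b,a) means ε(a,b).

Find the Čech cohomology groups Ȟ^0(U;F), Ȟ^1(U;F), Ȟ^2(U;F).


intersection data:
  V12={b} V13={a} V14={d,e} V15={g} V23={f} V45={c}
C dims 5,6; δ0: rk 5, SNF 1^4·2
Ȟ^0 = (5 − 5) − 0 = 0, so Ȟ^0 ≅ 0
Ȟ^1 = (6 − 0) − 5 = 1 plus torsion [2], so Ȟ^1 ≅ Z ⊕ Z/2
Ȟ^2 = (0 − 0) − 0 = 0, so Ȟ^2 ≅ 0

Ȟ^0(U;F) ≅ 0, Ȟ^1(U;F) ≅ Z ⊕ Z/2, Ȟ^2(U;F) ≅ 0


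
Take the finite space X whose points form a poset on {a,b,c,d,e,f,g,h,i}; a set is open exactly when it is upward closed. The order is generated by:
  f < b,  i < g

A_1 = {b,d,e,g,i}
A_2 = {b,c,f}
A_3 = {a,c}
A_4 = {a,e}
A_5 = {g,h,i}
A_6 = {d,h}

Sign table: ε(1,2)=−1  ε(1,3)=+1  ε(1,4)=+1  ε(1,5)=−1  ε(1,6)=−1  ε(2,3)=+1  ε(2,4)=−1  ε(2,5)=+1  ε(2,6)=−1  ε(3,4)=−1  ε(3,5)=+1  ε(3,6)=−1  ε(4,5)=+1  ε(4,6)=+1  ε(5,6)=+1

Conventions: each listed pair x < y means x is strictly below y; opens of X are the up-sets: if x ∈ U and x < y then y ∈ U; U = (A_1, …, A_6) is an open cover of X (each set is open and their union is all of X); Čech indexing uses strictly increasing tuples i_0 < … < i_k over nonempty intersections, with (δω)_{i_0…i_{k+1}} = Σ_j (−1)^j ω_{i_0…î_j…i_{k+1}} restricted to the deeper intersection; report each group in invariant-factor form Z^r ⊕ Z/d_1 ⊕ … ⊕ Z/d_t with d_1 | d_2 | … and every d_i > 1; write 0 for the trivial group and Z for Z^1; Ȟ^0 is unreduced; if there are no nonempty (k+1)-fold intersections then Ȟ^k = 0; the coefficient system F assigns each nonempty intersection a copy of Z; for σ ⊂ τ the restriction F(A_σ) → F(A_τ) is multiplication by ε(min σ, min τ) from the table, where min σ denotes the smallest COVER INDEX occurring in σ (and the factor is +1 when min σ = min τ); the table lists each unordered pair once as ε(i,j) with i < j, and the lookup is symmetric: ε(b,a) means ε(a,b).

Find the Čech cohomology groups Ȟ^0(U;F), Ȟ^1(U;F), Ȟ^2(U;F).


Ȟ^0 = Z; Ȟ^1 = Z^2; Ȟ^2 = 0

nerve simplices:
  A12={b} A14={e} A15={g,i} A16={d} A23={c} A34={a} A56={h}
C dims 6,7; δ0: rk 5, SNF 1^5
degree 0: 6−5−0 = 1 → Ȟ^0 ≅ Z
degree 1: 7−0−5 = 2 → Ȟ^1 ≅ Z^2
degree 2: 0−0−0 = 0 → Ȟ^2 ≅ 0


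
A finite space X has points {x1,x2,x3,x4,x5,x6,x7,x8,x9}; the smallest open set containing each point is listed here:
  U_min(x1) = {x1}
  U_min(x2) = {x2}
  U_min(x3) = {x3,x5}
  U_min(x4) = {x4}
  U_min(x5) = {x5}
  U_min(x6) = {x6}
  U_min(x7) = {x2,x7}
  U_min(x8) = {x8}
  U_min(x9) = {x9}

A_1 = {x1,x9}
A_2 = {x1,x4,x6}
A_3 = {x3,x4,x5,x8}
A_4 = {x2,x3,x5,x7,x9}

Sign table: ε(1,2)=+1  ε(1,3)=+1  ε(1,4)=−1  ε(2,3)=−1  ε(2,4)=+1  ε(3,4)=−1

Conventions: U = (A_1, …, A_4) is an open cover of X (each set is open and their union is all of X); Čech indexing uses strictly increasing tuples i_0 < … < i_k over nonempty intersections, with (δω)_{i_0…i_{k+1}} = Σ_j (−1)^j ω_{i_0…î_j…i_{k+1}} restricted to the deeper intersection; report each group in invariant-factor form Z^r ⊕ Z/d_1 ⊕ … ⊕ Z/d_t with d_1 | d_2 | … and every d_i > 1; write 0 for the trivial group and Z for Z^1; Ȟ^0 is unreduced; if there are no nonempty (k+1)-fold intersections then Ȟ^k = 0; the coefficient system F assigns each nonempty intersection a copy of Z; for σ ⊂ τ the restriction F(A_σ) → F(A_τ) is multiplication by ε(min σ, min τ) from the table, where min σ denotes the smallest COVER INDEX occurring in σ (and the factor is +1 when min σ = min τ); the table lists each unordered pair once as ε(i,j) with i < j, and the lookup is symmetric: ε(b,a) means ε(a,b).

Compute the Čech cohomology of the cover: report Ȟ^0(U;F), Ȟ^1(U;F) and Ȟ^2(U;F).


Ȟ^0 = 0; Ȟ^1 = Z/2; Ȟ^2 = 0

intersection data:
  A12={x1} A14={x9} A23={x4} A34={x3,x5}
C dims 4,4; δ0: rk 4, SNF 1^3·2
Ȟ^0 = (4 − 4) − 0 = 0, so Ȟ^0 ≅ 0
Ȟ^1 = (4 − 0) − 4 = 0 plus torsion [2], so Ȟ^1 ≅ Z/2
Ȟ^2 = (0 − 0) − 0 = 0, so Ȟ^2 ≅ 0


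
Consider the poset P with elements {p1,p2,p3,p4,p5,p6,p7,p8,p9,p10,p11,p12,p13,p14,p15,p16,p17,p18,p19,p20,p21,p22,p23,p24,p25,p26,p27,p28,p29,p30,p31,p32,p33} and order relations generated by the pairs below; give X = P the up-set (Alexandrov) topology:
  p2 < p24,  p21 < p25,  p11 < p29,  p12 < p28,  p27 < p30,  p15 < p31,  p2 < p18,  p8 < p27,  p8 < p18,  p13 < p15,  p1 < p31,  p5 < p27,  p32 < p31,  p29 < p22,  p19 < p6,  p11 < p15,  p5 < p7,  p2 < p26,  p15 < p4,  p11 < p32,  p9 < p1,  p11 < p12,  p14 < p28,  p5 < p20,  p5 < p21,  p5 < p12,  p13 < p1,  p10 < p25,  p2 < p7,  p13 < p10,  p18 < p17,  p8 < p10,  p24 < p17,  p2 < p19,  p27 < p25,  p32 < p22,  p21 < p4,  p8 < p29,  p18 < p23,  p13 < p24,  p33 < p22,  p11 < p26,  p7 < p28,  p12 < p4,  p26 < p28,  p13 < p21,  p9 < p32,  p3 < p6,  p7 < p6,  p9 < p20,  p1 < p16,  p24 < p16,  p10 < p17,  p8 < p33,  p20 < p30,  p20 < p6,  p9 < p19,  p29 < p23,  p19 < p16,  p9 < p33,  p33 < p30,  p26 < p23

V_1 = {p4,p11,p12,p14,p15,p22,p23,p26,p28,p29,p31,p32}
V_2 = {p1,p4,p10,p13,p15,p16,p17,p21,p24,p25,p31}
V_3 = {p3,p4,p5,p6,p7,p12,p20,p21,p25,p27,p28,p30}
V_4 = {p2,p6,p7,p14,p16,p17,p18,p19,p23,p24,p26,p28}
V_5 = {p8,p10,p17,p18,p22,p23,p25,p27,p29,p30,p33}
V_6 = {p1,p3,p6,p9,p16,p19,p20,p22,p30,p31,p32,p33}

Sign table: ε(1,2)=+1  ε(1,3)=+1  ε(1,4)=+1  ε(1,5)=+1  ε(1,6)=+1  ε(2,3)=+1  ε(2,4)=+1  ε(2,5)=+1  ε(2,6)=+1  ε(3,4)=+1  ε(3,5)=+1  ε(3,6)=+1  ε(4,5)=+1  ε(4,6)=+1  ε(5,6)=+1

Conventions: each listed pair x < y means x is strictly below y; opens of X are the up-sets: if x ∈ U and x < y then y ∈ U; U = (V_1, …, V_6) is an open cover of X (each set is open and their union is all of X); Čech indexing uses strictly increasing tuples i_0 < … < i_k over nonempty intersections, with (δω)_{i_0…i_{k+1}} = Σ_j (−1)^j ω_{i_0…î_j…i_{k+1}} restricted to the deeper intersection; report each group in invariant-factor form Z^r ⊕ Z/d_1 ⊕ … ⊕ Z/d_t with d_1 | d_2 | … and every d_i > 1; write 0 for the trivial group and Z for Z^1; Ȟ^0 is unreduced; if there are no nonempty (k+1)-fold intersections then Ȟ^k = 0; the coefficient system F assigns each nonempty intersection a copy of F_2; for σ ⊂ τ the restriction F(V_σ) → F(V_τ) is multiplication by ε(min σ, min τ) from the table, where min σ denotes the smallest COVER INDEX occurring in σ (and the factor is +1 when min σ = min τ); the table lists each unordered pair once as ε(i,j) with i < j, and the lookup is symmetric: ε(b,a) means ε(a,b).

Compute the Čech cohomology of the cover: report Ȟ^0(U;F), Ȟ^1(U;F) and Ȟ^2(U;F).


Ȟ^0 ≅ Z/2; Ȟ^1 ≅ Z/2; Ȟ^2 ≅ Z/2

nerve of the cover:
  V12={p4,p15,p31} V13={p4,p12,p28} V14={p14,p23,p26,p28} V15={p22,p23,p29} V16={p22,p31,p32} V23={p4,p21,p25} V24={p16,p17,p24} V25={p10,p17,p25} V26={p1,p16,p31} V34={p6,p7,p28} V35={p25,p27,p30} V36={p3,p6,p20,p30} V45={p17,p18,p23} V46={p6,p16,p19} V56={p22,p30,p33}
  V123={p4} V126={p31} V134={p28} V145={p23} V156={p22} V235={p25} V245={p17} V246={p16} V346={p6} V356={p30}
C dims 6,15,10; δ0: rk_F2 5; δ1: rk_F2 9
Ȟ^0 = (6 − 5) − 0 = 1, so Ȟ^0 ≅ Z/2
Ȟ^1 = (15 − 9) − 5 = 1, so Ȟ^1 ≅ Z/2
Ȟ^2 = (10 − 0) − 9 = 1, so Ȟ^2 ≅ Z/2


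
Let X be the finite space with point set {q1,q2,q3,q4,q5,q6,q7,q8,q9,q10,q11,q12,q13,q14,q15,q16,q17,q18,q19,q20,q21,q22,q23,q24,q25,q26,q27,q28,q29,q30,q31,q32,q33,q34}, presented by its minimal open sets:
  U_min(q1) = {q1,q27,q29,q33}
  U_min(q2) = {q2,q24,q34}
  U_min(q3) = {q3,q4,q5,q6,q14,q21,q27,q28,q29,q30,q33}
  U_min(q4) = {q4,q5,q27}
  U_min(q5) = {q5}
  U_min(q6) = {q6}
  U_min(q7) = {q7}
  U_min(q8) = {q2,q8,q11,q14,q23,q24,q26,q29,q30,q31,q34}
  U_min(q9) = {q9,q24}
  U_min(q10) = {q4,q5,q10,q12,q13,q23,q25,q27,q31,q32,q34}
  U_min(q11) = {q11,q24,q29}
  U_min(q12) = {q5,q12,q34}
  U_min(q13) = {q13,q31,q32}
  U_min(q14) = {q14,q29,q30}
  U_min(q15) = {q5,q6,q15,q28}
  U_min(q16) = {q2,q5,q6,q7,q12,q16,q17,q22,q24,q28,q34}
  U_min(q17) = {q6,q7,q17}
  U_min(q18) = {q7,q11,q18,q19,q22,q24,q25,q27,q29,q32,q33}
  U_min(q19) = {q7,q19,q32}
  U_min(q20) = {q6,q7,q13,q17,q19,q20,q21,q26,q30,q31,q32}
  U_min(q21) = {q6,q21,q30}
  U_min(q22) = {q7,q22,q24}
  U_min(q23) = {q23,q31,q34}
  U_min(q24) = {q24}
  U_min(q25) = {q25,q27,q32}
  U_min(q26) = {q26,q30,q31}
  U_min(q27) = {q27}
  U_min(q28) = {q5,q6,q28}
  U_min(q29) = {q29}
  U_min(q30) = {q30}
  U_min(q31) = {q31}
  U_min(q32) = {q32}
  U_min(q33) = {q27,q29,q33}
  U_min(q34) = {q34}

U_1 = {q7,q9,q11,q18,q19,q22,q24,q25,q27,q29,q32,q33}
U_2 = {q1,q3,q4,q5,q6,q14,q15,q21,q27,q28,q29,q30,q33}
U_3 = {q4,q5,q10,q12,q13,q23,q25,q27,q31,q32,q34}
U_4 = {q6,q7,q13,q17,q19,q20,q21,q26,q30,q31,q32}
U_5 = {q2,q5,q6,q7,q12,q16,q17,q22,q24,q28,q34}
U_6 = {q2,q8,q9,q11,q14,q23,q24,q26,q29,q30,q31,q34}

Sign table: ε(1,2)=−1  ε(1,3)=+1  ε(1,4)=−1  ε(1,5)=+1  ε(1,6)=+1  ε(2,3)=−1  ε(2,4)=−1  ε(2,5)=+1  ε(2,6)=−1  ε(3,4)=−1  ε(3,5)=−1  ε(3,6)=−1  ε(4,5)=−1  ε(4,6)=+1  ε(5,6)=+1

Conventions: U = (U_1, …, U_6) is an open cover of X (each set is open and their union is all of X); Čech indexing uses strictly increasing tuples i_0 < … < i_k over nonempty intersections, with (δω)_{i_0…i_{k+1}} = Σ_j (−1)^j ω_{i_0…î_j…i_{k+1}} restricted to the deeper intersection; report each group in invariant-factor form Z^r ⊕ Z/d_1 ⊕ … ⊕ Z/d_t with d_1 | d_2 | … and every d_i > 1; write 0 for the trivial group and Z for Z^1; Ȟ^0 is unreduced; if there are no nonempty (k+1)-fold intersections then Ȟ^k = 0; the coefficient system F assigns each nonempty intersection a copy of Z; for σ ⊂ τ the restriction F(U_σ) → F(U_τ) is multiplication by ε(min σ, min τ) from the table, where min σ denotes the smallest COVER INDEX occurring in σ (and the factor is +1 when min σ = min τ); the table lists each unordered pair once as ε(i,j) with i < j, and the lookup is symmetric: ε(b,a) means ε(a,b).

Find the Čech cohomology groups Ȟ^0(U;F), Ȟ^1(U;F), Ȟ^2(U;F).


cover nerve:
  U12={q27,q29,q33} U13={q25,q27,q32} U14={q7,q19,q32} U15={q7,q22,q24} U16={q9,q11,q24,q29} U23={q4,q5,q27} U24={q6,q21,q30} U25={q5,q6,q28} U26={q14,q29,q30} U34={q13,q31,q32} U35={q5,q12,q34} U36={q23,q31,q34} U45={q6,q7,q17} U46={q26,q30,q31} U56={q2,q24,q34}
  U123={q27} U126={q29} U134={q32} U145={q7} U156={q24} U235={q5} U245={q6} U246={q30} U346={q31} U356={q34}
C dims 6,15,10; δ0: rk 6, SNF 1^5·2; δ1: rk 9, SNF 1^9
Ȟ^0: (6−6)−0=0 ⇒ 0
Ȟ^1: (15−9)−6=0 plus torsion [2] ⇒ Z/2
Ȟ^2: (10−0)−9=1 ⇒ Z

Ȟ^0 = 0, Ȟ^1 = Z/2 and Ȟ^2 = Z


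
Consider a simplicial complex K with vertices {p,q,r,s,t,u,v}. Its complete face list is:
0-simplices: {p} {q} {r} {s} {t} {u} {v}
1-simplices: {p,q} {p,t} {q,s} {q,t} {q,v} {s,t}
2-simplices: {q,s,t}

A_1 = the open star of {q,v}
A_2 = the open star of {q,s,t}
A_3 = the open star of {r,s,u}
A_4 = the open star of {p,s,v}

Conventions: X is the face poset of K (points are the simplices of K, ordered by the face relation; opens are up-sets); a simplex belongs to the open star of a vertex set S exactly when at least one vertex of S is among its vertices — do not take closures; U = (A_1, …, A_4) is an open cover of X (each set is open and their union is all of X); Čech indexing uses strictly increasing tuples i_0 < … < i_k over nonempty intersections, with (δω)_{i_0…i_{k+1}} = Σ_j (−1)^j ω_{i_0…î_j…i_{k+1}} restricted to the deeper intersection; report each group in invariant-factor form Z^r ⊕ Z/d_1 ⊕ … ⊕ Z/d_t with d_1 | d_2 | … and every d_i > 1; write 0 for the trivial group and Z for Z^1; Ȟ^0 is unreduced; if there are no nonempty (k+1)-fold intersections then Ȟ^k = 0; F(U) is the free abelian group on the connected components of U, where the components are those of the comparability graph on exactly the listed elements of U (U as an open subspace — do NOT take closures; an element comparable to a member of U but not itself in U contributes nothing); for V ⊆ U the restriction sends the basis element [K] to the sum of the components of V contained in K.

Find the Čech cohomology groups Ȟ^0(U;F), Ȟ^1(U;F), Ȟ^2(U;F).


nerve of the cover:
  A1={{q},{v},{p,q},{q,s},{q,t},{q,v},{q,s,t}} A2={{q},{s},{t},{p,q},{p,t},{q,s},{q,t},{q,v},{s,t},{q,s,t}} A3={{r},{s},{u},{q,s},{s,t},{q,s,t}} A4={{p},{s},{v},{p,q},{p,t},{q,s},{q,v},{s,t},{q,s,t}}
  A12={{q},{p,q},{q,s},{q,t},{q,v},{q,s,t}} A13={{q,s},{q,s,t}} A14={{v},{p,q},{q,s},{q,v},{q,s,t}} A23={{s},{q,s},{s,t},{q,s,t}} A24={{s},{p,q},{p,t},{q,s},{q,v},{s,t},{q,s,t}} A34={{s},{q,s},{s,t},{q,s,t}}
  A123={{q,s},{q,s,t}} A124={{p,q},{q,s},{q,v},{q,s,t}} A134={{q,s},{q,s,t}} A234={{s},{q,s},{s,t},{q,s,t}}
  A1234={{q,s},{q,s,t}}
components per intersection:
  A1: {{q},{v},{p,q},{q,s},{q,t},{q,v},{q,s,t}}
  A2: {{q},{s},{t},{p,q},{p,t},{q,s},{q,t},{q,v},{s,t},{q,s,t}}
  A3: {{r}} {{s},{q,s},{s,t},{q,s,t}} {{u}}
  A4: {{p},{p,q},{p,t}} {{s},{q,s},{s,t},{q,s,t}} {{v},{q,v}}
  A12: {{q},{p,q},{q,s},{q,t},{q,v},{q,s,t}}
  A13: {{q,s},{q,s,t}}
  A14: {{v},{q,v}} {{p,q}} {{q,s},{q,s,t}}
  A23: {{s},{q,s},{s,t},{q,s,t}}
  A24: {{s},{q,s},{s,t},{q,s,t}} {{p,q}} {{p,t}} {{q,v}}
  A34: {{s},{q,s},{s,t},{q,s,t}}
  A123: {{q,s},{q,s,t}}
  A124: {{p,q}} {{q,s},{q,s,t}} {{q,v}}
  A134: {{q,s},{q,s,t}}
  A234: {{s},{q,s},{s,t},{q,s,t}}
  A1234: {{q,s},{q,s,t}}
C dims 8,11,6,1; δ0: rk 5, SNF 1^5; δ1: rk 5, SNF 1^5; δ2: rk 1, SNF 1^1
Ȟ^0 = (8 − 5) − 0 = 3, so Ȟ^0 ≅ Z^3
Ȟ^1 = (11 − 5) − 5 = 1, so Ȟ^1 ≅ Z
Ȟ^2 = (6 − 1) − 5 = 0, so Ȟ^2 ≅ 0

Ȟ^0(U;F) ≅ Z^3, Ȟ^1(U;F) ≅ Z and Ȟ^2(U;F) ≅ 0


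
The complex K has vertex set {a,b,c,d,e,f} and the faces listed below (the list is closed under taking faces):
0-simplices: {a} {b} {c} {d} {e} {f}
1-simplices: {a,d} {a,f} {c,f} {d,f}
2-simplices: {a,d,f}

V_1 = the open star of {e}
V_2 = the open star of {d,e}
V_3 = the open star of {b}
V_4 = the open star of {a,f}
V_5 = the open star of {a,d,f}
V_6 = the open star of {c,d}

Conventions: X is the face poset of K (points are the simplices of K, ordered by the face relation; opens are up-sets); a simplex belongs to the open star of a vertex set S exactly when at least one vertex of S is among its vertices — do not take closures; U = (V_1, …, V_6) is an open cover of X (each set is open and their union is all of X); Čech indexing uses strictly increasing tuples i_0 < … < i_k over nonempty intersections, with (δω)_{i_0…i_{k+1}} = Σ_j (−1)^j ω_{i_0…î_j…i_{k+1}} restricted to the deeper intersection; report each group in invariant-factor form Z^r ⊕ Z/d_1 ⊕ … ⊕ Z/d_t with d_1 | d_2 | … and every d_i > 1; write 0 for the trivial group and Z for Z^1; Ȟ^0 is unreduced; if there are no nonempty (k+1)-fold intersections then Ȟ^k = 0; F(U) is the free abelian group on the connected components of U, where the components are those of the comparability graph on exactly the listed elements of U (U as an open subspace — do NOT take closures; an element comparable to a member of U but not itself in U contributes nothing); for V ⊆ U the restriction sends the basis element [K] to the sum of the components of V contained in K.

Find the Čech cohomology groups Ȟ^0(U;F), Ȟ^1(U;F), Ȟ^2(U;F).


nonempty overlaps:
  V1={{e}} V2={{d},{e},{a,d},{d,f},{a,d,f}} V3={{b}} V4={{a},{f},{a,d},{a,f},{c,f},{d,f},{a,d,f}} V5={{a},{d},{f},{a,d},{a,f},{c,f},{d,f},{a,d,f}} V6={{c},{d},{a,d},{c,f},{d,f},{a,d,f}}
  V12={{e}} V24={{a,d},{d,f},{a,d,f}} V25={{d},{a,d},{d,f},{a,d,f}} V26={{d},{a,d},{d,f},{a,d,f}} V45={{a},{f},{a,d},{a,f},{c,f},{d,f},{a,d,f}} V46={{a,d},{c,f},{d,f},{a,d,f}} V56={{d},{a,d},{c,f},{d,f},{a,d,f}}
  V245={{a,d},{d,f},{a,d,f}} V246={{a,d},{d,f},{a,d,f}} V256={{d},{a,d},{d,f},{a,d,f}} V456={{a,d},{c,f},{d,f},{a,d,f}}
  V2456={{a,d},{d,f},{a,d,f}}
components per intersection:
  V1: {{e}}
  V2: {{d},{a,d},{d,f},{a,d,f}} {{e}}
  V3: {{b}}
  V4: {{a},{f},{a,d},{a,f},{c,f},{d,f},{a,d,f}}
  V5: {{a},{d},{f},{a,d},{a,f},{c,f},{d,f},{a,d,f}}
  V6: {{c},{c,f}} {{d},{a,d},{d,f},{a,d,f}}
  V12: {{e}}
  V24: {{a,d},{d,f},{a,d,f}}
  V25: {{d},{a,d},{d,f},{a,d,f}}
  V26: {{d},{a,d},{d,f},{a,d,f}}
  V45: {{a},{f},{a,d},{a,f},{c,f},{d,f},{a,d,f}}
  V46: {{a,d},{d,f},{a,d,f}} {{c,f}}
  V56: {{d},{a,d},{d,f},{a,d,f}} {{c,f}}
  V245: {{a,d},{d,f},{a,d,f}}
  V246: {{a,d},{d,f},{a,d,f}}
  V256: {{d},{a,d},{d,f},{a,d,f}}
  V456: {{a,d},{d,f},{a,d,f}} {{c,f}}
  V2456: {{a,d},{d,f},{a,d,f}}
C dims 8,9,5,1; δ0: rk 5, SNF 1^5; δ1: rk 4, SNF 1^4; δ2: rk 1, SNF 1^1
degree 0: 8−5−0 = 3 → Ȟ^0 ≅ Z^3
degree 1: 9−4−5 = 0 → Ȟ^1 ≅ 0
degree 2: 5−1−4 = 0 → Ȟ^2 ≅ 0

Ȟ^0 = Z^3, Ȟ^1 = 0, Ȟ^2 = 0


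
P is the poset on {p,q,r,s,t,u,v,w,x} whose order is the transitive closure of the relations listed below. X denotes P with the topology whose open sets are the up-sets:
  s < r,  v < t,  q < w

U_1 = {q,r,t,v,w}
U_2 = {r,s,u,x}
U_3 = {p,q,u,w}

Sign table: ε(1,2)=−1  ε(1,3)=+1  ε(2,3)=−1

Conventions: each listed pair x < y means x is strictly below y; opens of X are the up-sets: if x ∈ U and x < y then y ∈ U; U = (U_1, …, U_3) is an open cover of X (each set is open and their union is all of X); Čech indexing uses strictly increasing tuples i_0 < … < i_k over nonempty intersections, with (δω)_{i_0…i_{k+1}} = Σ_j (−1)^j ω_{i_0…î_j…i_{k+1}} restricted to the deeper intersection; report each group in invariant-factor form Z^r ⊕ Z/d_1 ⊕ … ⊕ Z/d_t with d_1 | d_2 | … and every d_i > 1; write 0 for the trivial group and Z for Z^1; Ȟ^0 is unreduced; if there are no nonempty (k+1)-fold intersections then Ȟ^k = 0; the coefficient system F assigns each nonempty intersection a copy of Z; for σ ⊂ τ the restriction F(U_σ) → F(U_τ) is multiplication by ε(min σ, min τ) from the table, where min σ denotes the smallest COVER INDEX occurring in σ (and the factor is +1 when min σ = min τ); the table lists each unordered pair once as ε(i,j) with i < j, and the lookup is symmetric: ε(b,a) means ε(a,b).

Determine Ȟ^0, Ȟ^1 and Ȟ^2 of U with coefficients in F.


Ȟ^0(U;F) ≅ Z, Ȟ^1(U;F) ≅ Z, Ȟ^2(U;F) ≅ 0

nerve of the cover:
  U12={r} U13={q,w} U23={u}
C dims 3,3; δ0: rk 2, SNF 1^2
Ȟ^0 = (3 − 2) − 0 = 1, so Ȟ^0 ≅ Z
Ȟ^1 = (3 − 0) − 2 = 1, so Ȟ^1 ≅ Z
Ȟ^2 = (0 − 0) − 0 = 0, so Ȟ^2 ≅ 0


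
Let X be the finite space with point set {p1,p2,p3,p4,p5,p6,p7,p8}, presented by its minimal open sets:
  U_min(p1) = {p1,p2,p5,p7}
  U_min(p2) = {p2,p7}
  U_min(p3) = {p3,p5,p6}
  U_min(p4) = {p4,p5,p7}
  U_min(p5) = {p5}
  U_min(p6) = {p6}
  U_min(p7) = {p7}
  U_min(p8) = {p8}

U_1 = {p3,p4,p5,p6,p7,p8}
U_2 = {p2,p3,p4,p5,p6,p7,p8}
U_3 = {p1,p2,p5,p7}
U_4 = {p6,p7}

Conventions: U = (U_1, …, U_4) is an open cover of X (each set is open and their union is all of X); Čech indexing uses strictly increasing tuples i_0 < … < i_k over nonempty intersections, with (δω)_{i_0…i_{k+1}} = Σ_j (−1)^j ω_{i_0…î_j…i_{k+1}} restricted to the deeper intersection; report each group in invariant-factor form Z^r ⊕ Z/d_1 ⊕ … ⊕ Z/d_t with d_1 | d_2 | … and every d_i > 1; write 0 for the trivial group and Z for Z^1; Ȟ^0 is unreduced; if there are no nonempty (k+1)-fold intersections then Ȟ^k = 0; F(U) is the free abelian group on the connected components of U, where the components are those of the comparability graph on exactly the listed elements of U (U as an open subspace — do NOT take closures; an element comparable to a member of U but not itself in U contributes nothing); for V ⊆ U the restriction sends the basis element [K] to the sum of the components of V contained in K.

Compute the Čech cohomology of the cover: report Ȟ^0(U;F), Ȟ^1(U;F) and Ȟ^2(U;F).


nonempty overlaps:
  U12={p3,p4,p5,p6,p7,p8} U13={p5,p7} U14={p6,p7} U23={p2,p5,p7} U24={p6,p7} U34={p7}
  U123={p5,p7} U124={p6,p7} U134={p7} U234={p7}
  U1234={p7}
components per intersection:
  U1: {p3,p4,p5,p6,p7} {p8}
  U2: {p2,p3,p4,p5,p6,p7} {p8}
  U3: {p1,p2,p5,p7}
  U4: {p6} {p7}
  U12: {p3,p4,p5,p6,p7} {p8}
  U13: {p5} {p7}
  U14: {p6} {p7}
  U23: {p2,p7} {p5}
  U24: {p6} {p7}
  U34: {p7}
  U123: {p5} {p7}
  U124: {p6} {p7}
  U134: {p7}
  U234: {p7}
  U1234: {p7}
C dims 7,11,6,1; δ0: rk 5, SNF 1^5; δ1: rk 5, SNF 1^5; δ2: rk 1, SNF 1^1
degree 0: 7−5−0 = 2 → Ȟ^0 ≅ Z^2
degree 1: 11−5−5 = 1 → Ȟ^1 ≅ Z
degree 2: 6−1−5 = 0 → Ȟ^2 ≅ 0

Ȟ^0 = Z^2; Ȟ^1 = Z; Ȟ^2 = 0


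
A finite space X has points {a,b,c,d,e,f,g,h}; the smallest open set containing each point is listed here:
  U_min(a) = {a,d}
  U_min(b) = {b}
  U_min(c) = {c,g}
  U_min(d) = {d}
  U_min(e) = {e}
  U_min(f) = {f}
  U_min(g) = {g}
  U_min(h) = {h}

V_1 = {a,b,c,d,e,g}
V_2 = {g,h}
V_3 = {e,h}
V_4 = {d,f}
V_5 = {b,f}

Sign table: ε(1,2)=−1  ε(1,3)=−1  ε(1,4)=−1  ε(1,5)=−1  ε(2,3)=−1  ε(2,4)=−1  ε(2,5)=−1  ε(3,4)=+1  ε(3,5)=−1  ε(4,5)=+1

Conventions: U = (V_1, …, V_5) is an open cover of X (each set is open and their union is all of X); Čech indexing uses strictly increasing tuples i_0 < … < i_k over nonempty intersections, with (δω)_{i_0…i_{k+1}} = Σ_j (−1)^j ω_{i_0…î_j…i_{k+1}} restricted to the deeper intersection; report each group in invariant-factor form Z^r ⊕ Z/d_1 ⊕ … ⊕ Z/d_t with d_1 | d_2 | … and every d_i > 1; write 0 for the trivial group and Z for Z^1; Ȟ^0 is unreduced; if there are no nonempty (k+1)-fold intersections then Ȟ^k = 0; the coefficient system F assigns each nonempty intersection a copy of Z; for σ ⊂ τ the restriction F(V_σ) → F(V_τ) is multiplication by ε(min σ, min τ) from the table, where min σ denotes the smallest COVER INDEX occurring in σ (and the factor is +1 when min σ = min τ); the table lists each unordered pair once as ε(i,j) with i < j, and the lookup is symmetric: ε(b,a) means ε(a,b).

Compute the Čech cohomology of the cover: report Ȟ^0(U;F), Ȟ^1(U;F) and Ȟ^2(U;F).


Ȟ^0 = 0, Ȟ^1 = Z ⊕ Z/2, Ȟ^2 = 0

intersection data:
  V12={g} V13={e} V14={d} V15={b} V23={h} V45={f}
C dims 5,6; δ0: rk 5, SNF 1^4·2
Ȟ^0 = (5 − 5) − 0 = 0, so Ȟ^0 ≅ 0
Ȟ^1 = (6 − 0) − 5 = 1 plus torsion [2], so Ȟ^1 ≅ Z ⊕ Z/2
Ȟ^2 = (0 − 0) − 0 = 0, so Ȟ^2 ≅ 0


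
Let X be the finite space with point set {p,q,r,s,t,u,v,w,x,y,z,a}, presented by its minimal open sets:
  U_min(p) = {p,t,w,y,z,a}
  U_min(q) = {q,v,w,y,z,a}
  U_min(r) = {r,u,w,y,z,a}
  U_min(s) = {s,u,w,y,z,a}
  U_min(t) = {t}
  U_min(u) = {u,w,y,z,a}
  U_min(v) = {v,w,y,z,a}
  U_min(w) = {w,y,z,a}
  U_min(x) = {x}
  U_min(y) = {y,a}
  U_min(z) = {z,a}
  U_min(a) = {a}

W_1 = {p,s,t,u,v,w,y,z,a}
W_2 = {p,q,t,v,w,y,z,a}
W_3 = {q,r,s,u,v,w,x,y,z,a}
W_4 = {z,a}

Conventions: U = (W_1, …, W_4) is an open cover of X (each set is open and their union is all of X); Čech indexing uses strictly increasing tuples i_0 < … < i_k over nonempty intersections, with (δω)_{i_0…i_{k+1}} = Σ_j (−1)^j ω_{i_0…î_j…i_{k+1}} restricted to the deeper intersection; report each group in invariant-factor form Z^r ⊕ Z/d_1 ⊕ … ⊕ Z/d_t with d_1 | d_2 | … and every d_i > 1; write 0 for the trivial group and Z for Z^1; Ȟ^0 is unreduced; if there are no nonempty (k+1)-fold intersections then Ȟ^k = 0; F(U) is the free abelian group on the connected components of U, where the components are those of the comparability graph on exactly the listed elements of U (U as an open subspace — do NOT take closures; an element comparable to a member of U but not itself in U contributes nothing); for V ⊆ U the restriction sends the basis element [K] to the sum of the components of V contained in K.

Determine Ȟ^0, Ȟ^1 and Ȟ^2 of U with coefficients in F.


Ȟ^0(U;F) ≅ Z^2,  Ȟ^1(U;F) ≅ 0,  Ȟ^2(U;F) ≅ 0

nerve simplices:
  W12={p,t,v,w,y,z,a} W13={s,u,v,w,y,z,a} W14={z,a} W23={q,v,w,y,z,a} W24={z,a} W34={z,a}
  W123={v,w,y,z,a} W124={z,a} W134={z,a} W234={z,a}
  W1234={z,a}
components per intersection:
  W1: {p,s,t,u,v,w,y,z,a}
  W2: {p,q,t,v,w,y,z,a}
  W3: {q,r,s,u,v,w,y,z,a} {x}
  W4: {z,a}
  W12: {p,t,v,w,y,z,a}
  W13: {s,u,v,w,y,z,a}
  W14: {z,a}
  W23: {q,v,w,y,z,a}
  W24: {z,a}
  W34: {z,a}
  W123: {v,w,y,z,a}
  W124: {z,a}
  W134: {z,a}
  W234: {z,a}
  W1234: {z,a}
C dims 5,6,4,1; δ0: rk 3, SNF 1^3; δ1: rk 3, SNF 1^3; δ2: rk 1, SNF 1^1
degree 0: 5−3−0 = 2 → Ȟ^0 ≅ Z^2
degree 1: 6−3−3 = 0 → Ȟ^1 ≅ 0
degree 2: 4−1−3 = 0 → Ȟ^2 ≅ 0


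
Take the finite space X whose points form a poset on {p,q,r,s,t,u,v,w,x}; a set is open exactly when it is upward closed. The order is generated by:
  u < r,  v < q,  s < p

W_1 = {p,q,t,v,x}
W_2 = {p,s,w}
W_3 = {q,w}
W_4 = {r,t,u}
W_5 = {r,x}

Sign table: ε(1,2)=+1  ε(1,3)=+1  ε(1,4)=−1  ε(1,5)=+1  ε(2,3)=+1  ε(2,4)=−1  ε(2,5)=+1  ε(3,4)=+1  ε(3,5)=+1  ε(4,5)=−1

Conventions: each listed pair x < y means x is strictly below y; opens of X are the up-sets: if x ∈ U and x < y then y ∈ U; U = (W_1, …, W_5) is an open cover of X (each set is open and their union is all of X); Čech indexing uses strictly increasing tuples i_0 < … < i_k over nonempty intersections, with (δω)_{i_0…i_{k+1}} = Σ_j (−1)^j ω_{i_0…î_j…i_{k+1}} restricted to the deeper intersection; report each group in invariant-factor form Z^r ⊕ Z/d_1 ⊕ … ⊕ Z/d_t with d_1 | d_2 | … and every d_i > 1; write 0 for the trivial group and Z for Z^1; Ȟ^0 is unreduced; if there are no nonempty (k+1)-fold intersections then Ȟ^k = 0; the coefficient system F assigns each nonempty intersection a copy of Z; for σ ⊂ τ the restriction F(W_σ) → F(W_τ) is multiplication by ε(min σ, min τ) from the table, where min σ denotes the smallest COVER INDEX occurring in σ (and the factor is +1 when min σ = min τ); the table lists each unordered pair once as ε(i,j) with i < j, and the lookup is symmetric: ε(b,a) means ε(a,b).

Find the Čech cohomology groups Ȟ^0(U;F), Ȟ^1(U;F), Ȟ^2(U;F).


Ȟ^0 = Z, Ȟ^1 = Z^2, Ȟ^2 = 0

intersection data:
  W12={p} W13={q} W14={t} W15={x} W23={w} W45={r}
C dims 5,6; δ0: rk 4, SNF 1^4
Ȟ^0 = (5 − 4) − 0 = 1, so Ȟ^0 ≅ Z
Ȟ^1 = (6 − 0) − 4 = 2, so Ȟ^1 ≅ Z^2
Ȟ^2 = (0 − 0) − 0 = 0, so Ȟ^2 ≅ 0


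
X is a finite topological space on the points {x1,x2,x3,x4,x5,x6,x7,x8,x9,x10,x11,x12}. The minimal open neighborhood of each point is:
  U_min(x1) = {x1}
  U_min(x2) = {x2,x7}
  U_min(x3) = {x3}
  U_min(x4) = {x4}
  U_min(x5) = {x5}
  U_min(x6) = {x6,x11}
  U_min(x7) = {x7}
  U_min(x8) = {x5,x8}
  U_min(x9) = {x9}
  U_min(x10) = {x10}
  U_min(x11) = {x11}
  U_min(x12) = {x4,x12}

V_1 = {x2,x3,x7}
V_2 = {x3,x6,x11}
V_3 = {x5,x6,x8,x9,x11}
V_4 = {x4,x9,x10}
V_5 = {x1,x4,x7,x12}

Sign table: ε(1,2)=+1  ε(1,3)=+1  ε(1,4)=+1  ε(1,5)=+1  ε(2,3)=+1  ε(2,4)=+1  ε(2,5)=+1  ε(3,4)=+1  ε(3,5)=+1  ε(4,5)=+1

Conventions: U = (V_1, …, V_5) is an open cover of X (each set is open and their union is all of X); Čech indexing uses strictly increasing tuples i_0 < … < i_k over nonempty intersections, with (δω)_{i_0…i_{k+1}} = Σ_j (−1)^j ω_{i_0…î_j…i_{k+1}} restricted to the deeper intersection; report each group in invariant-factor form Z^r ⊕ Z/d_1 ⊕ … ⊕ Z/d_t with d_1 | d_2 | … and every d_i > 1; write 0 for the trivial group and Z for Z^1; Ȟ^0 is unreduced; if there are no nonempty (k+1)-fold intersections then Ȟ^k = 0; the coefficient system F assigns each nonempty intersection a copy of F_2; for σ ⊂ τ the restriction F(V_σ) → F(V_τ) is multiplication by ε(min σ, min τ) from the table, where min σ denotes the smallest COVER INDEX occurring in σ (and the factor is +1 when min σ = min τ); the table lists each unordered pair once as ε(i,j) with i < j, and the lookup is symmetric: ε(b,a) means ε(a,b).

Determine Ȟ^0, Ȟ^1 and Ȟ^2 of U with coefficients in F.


Ȟ^0 = Z/2,  Ȟ^1 = Z/2,  Ȟ^2 = 0

nerve of the cover:
  V12={x3} V15={x7} V23={x6,x11} V34={x9} V45={x4}
C dims 5,5; δ0: rk_F2 4
Ȟ^0 = (5 − 4) − 0 = 1, so Ȟ^0 ≅ Z/2
Ȟ^1 = (5 − 0) − 4 = 1, so Ȟ^1 ≅ Z/2
Ȟ^2 = (0 − 0) − 0 = 0, so Ȟ^2 ≅ 0


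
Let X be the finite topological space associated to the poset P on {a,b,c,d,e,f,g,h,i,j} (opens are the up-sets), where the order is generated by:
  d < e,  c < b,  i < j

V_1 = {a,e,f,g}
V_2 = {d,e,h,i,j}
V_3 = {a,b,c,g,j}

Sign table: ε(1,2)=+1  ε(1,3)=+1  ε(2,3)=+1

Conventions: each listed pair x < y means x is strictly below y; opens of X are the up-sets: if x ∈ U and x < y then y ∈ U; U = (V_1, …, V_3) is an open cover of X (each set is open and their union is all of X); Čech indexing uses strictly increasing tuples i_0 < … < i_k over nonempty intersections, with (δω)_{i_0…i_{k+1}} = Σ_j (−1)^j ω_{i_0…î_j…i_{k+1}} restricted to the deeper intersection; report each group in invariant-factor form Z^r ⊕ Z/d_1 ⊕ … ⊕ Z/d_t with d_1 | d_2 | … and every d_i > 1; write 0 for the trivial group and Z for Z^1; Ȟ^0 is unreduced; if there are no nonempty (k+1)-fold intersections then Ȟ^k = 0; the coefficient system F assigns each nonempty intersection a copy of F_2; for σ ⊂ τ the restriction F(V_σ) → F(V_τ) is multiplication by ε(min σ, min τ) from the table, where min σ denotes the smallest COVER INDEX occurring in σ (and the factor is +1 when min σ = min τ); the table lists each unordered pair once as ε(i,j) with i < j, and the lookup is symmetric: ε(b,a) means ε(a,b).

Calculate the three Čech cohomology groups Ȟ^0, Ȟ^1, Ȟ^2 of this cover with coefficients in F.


intersection data:
  V12={e} V13={a,g} V23={j}
C dims 3,3; δ0: rk_F2 2
Ȟ^0 = (3 − 2) − 0 = 1, so Ȟ^0 ≅ Z/2
Ȟ^1 = (3 − 0) − 2 = 1, so Ȟ^1 ≅ Z/2
Ȟ^2 = (0 − 0) − 0 = 0, so Ȟ^2 ≅ 0

Ȟ^0 ≅ Z/2,  Ȟ^1 ≅ Z/2,  Ȟ^2 ≅ 0


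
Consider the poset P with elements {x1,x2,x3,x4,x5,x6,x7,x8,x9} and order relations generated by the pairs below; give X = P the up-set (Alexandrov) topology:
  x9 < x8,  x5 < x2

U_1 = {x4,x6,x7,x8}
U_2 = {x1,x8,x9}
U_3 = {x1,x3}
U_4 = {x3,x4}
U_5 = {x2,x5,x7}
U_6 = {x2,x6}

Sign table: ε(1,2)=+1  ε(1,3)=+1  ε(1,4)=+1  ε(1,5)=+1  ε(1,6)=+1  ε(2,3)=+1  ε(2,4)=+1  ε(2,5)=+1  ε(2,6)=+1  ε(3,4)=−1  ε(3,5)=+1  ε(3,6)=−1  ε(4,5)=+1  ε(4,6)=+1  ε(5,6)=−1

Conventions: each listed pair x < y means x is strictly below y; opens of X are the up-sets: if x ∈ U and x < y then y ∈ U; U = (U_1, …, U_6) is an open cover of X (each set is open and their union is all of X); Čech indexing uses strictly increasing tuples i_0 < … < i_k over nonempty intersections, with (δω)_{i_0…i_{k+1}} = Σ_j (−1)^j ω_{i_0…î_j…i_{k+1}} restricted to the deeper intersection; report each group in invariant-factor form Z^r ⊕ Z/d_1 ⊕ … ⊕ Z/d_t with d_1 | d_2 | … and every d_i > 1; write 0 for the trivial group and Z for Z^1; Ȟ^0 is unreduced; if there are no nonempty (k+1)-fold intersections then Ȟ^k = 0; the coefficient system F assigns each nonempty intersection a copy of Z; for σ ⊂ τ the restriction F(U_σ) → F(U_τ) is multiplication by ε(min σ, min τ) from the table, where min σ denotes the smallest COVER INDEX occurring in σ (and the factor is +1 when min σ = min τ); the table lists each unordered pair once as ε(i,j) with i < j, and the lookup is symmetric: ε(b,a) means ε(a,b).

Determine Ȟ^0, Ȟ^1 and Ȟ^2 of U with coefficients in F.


Ȟ^0 ≅ 0, Ȟ^1 ≅ Z ⊕ Z/2 and Ȟ^2 ≅ 0

nonempty overlaps:
  U12={x8} U14={x4} U15={x7} U16={x6} U23={x1} U34={x3} U56={x2}
C dims 6,7; δ0: rk 6, SNF 1^5·2
degree 0: 6−6−0 = 0 → Ȟ^0 ≅ 0
degree 1: 7−0−6 = 1 plus torsion [2] → Ȟ^1 ≅ Z ⊕ Z/2
degree 2: 0−0−0 = 0 → Ȟ^2 ≅ 0


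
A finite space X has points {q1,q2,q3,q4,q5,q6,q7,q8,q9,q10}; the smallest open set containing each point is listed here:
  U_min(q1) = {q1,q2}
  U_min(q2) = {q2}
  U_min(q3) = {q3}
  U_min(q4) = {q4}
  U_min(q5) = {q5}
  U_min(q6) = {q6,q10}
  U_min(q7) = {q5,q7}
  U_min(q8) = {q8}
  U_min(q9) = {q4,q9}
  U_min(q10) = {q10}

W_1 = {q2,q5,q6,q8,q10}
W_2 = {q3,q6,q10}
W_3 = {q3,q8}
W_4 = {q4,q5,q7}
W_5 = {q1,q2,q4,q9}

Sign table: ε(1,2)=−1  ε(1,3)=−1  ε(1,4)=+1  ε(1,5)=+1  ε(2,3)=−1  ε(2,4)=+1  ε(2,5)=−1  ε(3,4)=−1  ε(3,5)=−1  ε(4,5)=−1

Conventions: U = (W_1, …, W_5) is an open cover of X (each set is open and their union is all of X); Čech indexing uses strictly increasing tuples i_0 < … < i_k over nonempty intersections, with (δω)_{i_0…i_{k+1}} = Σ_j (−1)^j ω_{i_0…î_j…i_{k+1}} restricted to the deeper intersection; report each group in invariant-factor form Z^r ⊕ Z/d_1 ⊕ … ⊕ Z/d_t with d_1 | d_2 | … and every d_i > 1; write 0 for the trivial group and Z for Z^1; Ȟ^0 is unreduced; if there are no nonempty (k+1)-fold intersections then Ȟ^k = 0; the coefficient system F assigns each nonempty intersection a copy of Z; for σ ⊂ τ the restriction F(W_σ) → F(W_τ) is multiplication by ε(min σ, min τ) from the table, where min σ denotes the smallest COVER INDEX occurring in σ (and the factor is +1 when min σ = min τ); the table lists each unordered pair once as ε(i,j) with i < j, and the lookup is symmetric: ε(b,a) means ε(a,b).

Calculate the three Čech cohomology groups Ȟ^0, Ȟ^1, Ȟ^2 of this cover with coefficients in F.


Ȟ^0 = 0, Ȟ^1 = Z ⊕ Z/2 and Ȟ^2 = 0

nerve simplices:
  W12={q6,q10} W13={q8} W14={q5} W15={q2} W23={q3} W45={q4}
C dims 5,6; δ0: rk 5, SNF 1^4·2
degree 0: 5−5−0 = 0 → Ȟ^0 ≅ 0
degree 1: 6−0−5 = 1 plus torsion [2] → Ȟ^1 ≅ Z ⊕ Z/2
degree 2: 0−0−0 = 0 → Ȟ^2 ≅ 0


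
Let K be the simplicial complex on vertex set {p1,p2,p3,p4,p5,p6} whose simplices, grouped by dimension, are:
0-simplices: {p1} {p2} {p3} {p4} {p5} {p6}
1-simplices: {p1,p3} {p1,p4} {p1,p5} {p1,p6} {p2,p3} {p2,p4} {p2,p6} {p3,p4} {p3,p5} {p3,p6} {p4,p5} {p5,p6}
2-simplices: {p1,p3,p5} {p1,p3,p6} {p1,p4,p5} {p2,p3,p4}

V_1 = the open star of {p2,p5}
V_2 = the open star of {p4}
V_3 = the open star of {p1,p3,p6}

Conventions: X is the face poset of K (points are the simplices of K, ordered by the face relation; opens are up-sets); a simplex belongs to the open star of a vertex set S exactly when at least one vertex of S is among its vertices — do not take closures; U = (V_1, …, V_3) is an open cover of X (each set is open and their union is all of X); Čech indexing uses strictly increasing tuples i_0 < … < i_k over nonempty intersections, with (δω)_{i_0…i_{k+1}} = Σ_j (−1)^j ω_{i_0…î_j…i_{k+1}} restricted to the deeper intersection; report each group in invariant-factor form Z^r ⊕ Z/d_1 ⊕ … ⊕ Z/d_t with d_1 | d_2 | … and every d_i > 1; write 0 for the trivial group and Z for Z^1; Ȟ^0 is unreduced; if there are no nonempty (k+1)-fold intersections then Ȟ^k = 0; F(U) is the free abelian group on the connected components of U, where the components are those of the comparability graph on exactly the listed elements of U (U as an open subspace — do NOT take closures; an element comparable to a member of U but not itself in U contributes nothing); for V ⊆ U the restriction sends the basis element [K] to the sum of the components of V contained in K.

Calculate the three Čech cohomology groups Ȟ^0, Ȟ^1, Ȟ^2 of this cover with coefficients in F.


Ȟ^0(U;F) ≅ Z,  Ȟ^1(U;F) ≅ Z^3,  Ȟ^2(U;F) ≅ 0

intersection data:
  V1={{p2},{p5},{p1,p5},{p2,p3},{p2,p4},{p2,p6},{p3,p5},{p4,p5},{p5,p6},{p1,p3,p5},{p1,p4,p5},{p2,p3,p4}} V2={{p4},{p1,p4},{p2,p4},{p3,p4},{p4,p5},{p1,p4,p5},{p2,p3,p4}} V3={{p1},{p3},{p6},{p1,p3},{p1,p4},{p1,p5},{p1,p6},{p2,p3},{p2,p6},{p3,p4},{p3,p5},{p3,p6},{p5,p6},{p1,p3,p5},{p1,p3,p6},{p1,p4,p5},{p2,p3,p4}}
  V12={{p2,p4},{p4,p5},{p1,p4,p5},{p2,p3,p4}} V13={{p1,p5},{p2,p3},{p2,p6},{p3,p5},{p5,p6},{p1,p3,p5},{p1,p4,p5},{p2,p3,p4}} V23={{p1,p4},{p3,p4},{p1,p4,p5},{p2,p3,p4}}
  V123={{p1,p4,p5},{p2,p3,p4}}
components per intersection:
  V1: {{p2},{p2,p3},{p2,p4},{p2,p6},{p2,p3,p4}} {{p5},{p1,p5},{p3,p5},{p4,p5},{p5,p6},{p1,p3,p5},{p1,p4,p5}}
  V2: {{p4},{p1,p4},{p2,p4},{p3,p4},{p4,p5},{p1,p4,p5},{p2,p3,p4}}
  V3: {{p1},{p3},{p6},{p1,p3},{p1,p4},{p1,p5},{p1,p6},{p2,p3},{p2,p6},{p3,p4},{p3,p5},{p3,p6},{p5,p6},{p1,p3,p5},{p1,p3,p6},{p1,p4,p5},{p2,p3,p4}}
  V12: {{p2,p4},{p2,p3,p4}} {{p4,p5},{p1,p4,p5}}
  V13: {{p1,p5},{p3,p5},{p1,p3,p5},{p1,p4,p5}} {{p2,p3},{p2,p3,p4}} {{p2,p6}} {{p5,p6}}
  V23: {{p1,p4},{p1,p4,p5}} {{p3,p4},{p2,p3,p4}}
  V123: {{p1,p4,p5}} {{p2,p3,p4}}
C dims 4,8,2; δ0: rk 3, SNF 1^3; δ1: rk 2, SNF 1^2
Ȟ^0 = (4 − 3) − 0 = 1, so Ȟ^0 ≅ Z
Ȟ^1 = (8 − 2) − 3 = 3, so Ȟ^1 ≅ Z^3
Ȟ^2 = (2 − 0) − 2 = 0, so Ȟ^2 ≅ 0


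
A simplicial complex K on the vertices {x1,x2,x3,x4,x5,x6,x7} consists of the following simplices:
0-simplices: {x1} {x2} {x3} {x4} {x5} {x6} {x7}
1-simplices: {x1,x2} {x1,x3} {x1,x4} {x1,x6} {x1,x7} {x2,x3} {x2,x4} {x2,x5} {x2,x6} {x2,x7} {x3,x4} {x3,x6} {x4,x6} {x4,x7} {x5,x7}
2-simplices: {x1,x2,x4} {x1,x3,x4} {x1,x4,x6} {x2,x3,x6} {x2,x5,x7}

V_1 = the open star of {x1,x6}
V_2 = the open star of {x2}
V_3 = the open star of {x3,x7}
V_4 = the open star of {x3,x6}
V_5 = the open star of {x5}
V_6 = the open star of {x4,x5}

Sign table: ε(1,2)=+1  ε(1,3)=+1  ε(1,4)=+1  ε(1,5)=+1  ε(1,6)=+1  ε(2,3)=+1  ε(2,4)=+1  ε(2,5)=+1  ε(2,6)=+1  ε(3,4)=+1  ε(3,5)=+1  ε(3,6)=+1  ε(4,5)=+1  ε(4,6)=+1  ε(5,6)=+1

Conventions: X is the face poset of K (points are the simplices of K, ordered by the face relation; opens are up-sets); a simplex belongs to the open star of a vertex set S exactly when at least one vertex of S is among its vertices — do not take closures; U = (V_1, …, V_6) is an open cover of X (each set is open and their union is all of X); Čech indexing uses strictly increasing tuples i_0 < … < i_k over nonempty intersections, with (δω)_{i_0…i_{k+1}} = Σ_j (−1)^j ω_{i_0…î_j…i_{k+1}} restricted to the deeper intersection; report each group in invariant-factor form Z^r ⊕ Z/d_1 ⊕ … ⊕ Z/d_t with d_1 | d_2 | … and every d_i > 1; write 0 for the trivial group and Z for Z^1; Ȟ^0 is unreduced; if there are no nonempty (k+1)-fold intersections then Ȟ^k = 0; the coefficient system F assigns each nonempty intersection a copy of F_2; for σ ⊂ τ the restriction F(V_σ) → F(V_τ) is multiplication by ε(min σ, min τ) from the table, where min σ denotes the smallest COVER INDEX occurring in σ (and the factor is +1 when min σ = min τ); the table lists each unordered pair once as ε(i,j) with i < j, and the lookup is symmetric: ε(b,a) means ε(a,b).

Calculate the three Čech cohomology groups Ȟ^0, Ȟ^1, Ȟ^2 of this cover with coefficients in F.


Ȟ^0(U;F) ≅ Z/2; Ȟ^1(U;F) ≅ 0; Ȟ^2(U;F) ≅ Z/2

intersection data:
  V1={{x1},{x6},{x1,x2},{x1,x3},{x1,x4},{x1,x6},{x1,x7},{x2,x6},{x3,x6},{x4,x6},{x1,x2,x4},{x1,x3,x4},{x1,x4,x6},{x2,x3,x6}} V2={{x2},{x1,x2},{x2,x3},{x2,x4},{x2,x5},{x2,x6},{x2,x7},{x1,x2,x4},{x2,x3,x6},{x2,x5,x7}} V3={{x3},{x7},{x1,x3},{x1,x7},{x2,x3},{x2,x7},{x3,x4},{x3,x6},{x4,x7},{x5,x7},{x1,x3,x4},{x2,x3,x6},{x2,x5,x7}} V4={{x3},{x6},{x1,x3},{x1,x6},{x2,x3},{x2,x6},{x3,x4},{x3,x6},{x4,x6},{x1,x3,x4},{x1,x4,x6},{x2,x3,x6}} V5={{x5},{x2,x5},{x5,x7},{x2,x5,x7}} V6={{x4},{x5},{x1,x4},{x2,x4},{x2,x5},{x3,x4},{x4,x6},{x4,x7},{x5,x7},{x1,x2,x4},{x1,x3,x4},{x1,x4,x6},{x2,x5,x7}}
  V12={{x1,x2},{x2,x6},{x1,x2,x4},{x2,x3,x6}} V13={{x1,x3},{x1,x7},{x3,x6},{x1,x3,x4},{x2,x3,x6}} V14={{x6},{x1,x3},{x1,x6},{x2,x6},{x3,x6},{x4,x6},{x1,x3,x4},{x1,x4,x6},{x2,x3,x6}} V16={{x1,x4},{x4,x6},{x1,x2,x4},{x1,x3,x4},{x1,x4,x6}} V23={{x2,x3},{x2,x7},{x2,x3,x6},{x2,x5,x7}} V24={{x2,x3},{x2,x6},{x2,x3,x6}} V25={{x2,x5},{x2,x5,x7}} V26={{x2,x4},{x2,x5},{x1,x2,x4},{x2,x5,x7}} V34={{x3},{x1,x3},{x2,x3},{x3,x4},{x3,x6},{x1,x3,x4},{x2,x3,x6}} V35={{x5,x7},{x2,x5,x7}} V36={{x3,x4},{x4,x7},{x5,x7},{x1,x3,x4},{x2,x5,x7}} V46={{x3,x4},{x4,x6},{x1,x3,x4},{x1,x4,x6}} V56={{x5},{x2,x5},{x5,x7},{x2,x5,x7}}
  V123={{x2,x3,x6}} V124={{x2,x6},{x2,x3,x6}} V126={{x1,x2,x4}} V134={{x1,x3},{x3,x6},{x1,x3,x4},{x2,x3,x6}} V136={{x1,x3,x4}} V146={{x4,x6},{x1,x3,x4},{x1,x4,x6}} V234={{x2,x3},{x2,x3,x6}} V235={{x2,x5,x7}} V236={{x2,x5,x7}} V256={{x2,x5},{x2,x5,x7}} V346={{x3,x4},{x1,x3,x4}} V356={{x5,x7},{x2,x5,x7}}
  V1234={{x2,x3,x6}} V1346={{x1,x3,x4}} V2356={{x2,x5,x7}}
C dims 6,13,12,3; δ0: rk_F2 5; δ1: rk_F2 8; δ2: rk_F2 3
Ȟ^0 = (6 − 5) − 0 = 1, so Ȟ^0 ≅ Z/2
Ȟ^1 = (13 − 8) − 5 = 0, so Ȟ^1 ≅ 0
Ȟ^2 = (12 − 3) − 8 = 1, so Ȟ^2 ≅ Z/2
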